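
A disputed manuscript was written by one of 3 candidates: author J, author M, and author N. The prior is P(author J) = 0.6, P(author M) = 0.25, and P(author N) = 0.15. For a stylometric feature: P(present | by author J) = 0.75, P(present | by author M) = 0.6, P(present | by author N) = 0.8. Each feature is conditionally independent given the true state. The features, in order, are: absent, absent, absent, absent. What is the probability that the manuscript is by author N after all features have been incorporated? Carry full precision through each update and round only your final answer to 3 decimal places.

0.027

Apply Bayes' rule sequentially, carrying P(author N) forward.
After 'absent': normaliser = 0.25·0.6000 + 0.4·0.2500 + 0.2·0.1500; P(author J) ≈ 0.5357, P(author M) ≈ 0.3571, P(author N) ≈ 0.1071
After 'absent': normaliser = 0.25·0.5357 + 0.4·0.3571 + 0.2·0.1071; P(author J) ≈ 0.4491, P(author M) ≈ 0.4790, P(author N) ≈ 0.0719
After 'absent': normaliser = 0.25·0.4491 + 0.4·0.4790 + 0.2·0.0719; P(author J) ≈ 0.3528, P(author M) ≈ 0.6021, P(author N) ≈ 0.0452
After 'absent': normaliser = 0.25·0.3528 + 0.4·0.6021 + 0.2·0.0452; P(author J) ≈ 0.2609, P(author M) ≈ 0.7124, P(author N) ≈ 0.0267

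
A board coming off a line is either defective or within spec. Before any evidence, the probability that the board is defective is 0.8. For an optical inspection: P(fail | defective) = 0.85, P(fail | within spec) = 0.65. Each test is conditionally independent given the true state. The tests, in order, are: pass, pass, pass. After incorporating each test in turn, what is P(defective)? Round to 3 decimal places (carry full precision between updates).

0.239

Each posterior becomes the prior for the next update.
After 'pass': P(defective) = 0.15·0.8000 / (0.15·0.8000 + 0.35·0.2000) ≈ 0.6316
After 'pass': P(defective) = 0.15·0.6316 / (0.15·0.6316 + 0.35·0.3684) ≈ 0.4235
After 'pass': P(defective) = 0.15·0.4235 / (0.15·0.4235 + 0.35·0.5765) ≈ 0.2395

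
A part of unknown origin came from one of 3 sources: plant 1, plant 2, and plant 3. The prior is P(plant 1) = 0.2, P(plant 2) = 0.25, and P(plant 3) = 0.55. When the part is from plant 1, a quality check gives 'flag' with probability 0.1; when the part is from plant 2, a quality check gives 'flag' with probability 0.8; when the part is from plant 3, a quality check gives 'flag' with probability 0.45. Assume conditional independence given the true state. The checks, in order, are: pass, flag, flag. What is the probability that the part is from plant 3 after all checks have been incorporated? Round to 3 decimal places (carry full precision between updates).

After 'pass': normaliser = 0.9·0.2000 + 0.2·0.2500 + 0.55·0.5500; P(plant 1) ≈ 0.3380, P(plant 2) ≈ 0.0939, P(plant 3) ≈ 0.5681
After 'flag': normaliser = 0.1·0.3380 + 0.8·0.0939 + 0.45·0.5681; P(plant 1) ≈ 0.0927, P(plant 2) ≈ 0.2061, P(plant 3) ≈ 0.7012
After 'flag': normaliser = 0.1·0.0927 + 0.8·0.2061 + 0.45·0.7012; P(plant 1) ≈ 0.0189, P(plant 2) ≈ 0.3366, P(plant 3) ≈ 0.6444

0.644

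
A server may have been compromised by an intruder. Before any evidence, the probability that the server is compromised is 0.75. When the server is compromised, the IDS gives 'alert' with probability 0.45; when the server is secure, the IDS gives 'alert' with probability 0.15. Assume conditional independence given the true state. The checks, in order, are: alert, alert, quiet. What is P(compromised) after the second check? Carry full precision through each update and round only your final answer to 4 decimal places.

Apply Bayes' rule sequentially, carrying P(compromised) forward.
After 'alert': P(compromised) = 0.45·0.7500 / (0.45·0.7500 + 0.15·0.2500) ≈ 0.9000
After 'alert': P(compromised) = 0.45·0.9000 / (0.45·0.9000 + 0.15·0.1000) ≈ 0.9643

0.9643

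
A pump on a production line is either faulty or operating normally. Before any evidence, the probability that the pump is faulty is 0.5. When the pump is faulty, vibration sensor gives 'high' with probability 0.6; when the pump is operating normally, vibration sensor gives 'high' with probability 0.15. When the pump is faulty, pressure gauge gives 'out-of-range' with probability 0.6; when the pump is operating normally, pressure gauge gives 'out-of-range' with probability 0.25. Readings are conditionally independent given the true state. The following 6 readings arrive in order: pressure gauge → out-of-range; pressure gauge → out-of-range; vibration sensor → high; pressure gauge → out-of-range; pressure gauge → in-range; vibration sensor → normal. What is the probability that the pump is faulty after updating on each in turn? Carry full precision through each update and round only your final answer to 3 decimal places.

After pressure gauge='out-of-range': P(faulty) = 0.6·0.5000 / (0.6·0.5000 + 0.25·0.5000) ≈ 0.7059
After pressure gauge='out-of-range': P(faulty) = 0.6·0.7059 / (0.6·0.7059 + 0.25·0.2941) ≈ 0.8521
After vibration sensor='high': P(faulty) = 0.6·0.8521 / (0.6·0.8521 + 0.15·0.1479) ≈ 0.9584
After pressure gauge='out-of-range': P(faulty) = 0.6·0.9584 / (0.6·0.9584 + 0.25·0.0416) ≈ 0.9822
After pressure gauge='in-range': P(faulty) = 0.4·0.9822 / (0.4·0.9822 + 0.75·0.0178) ≈ 0.9672
After vibration sensor='normal': P(faulty) = 0.4·0.9672 / (0.4·0.9672 + 0.85·0.0328) ≈ 0.9328

0.933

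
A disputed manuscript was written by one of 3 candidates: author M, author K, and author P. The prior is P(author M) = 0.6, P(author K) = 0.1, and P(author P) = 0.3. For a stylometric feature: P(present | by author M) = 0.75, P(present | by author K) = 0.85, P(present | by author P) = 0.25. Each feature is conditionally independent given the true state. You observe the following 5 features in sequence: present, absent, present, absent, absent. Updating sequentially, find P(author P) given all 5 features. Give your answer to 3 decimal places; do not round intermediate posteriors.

0.589

After 'present': normaliser = 0.75·0.6000 + 0.85·0.1000 + 0.25·0.3000; P(author M) ≈ 0.7377, P(author K) ≈ 0.1393, P(author P) ≈ 0.1230
After 'absent': normaliser = 0.25·0.7377 + 0.15·0.1393 + 0.75·0.1230; P(author M) ≈ 0.6198, P(author K) ≈ 0.0702, P(author P) ≈ 0.3099
After 'present': normaliser = 0.75·0.6198 + 0.85·0.0702 + 0.25·0.3099; P(author M) ≈ 0.7721, P(author K) ≈ 0.0992, P(author P) ≈ 0.1287
After 'absent': normaliser = 0.25·0.7721 + 0.15·0.0992 + 0.75·0.1287; P(author M) ≈ 0.6341, P(author K) ≈ 0.0489, P(author P) ≈ 0.3170
After 'absent': normaliser = 0.25·0.6341 + 0.15·0.0489 + 0.75·0.3170; P(author M) ≈ 0.3927, P(author K) ≈ 0.0182, P(author P) ≈ 0.5891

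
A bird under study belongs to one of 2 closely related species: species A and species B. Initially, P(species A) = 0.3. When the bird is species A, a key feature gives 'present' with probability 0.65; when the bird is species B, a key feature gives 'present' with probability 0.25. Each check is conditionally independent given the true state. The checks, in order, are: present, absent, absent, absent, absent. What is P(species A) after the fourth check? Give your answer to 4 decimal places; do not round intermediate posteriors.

0.1017

After 'present': P(species A) = 0.65·0.3000 / (0.65·0.3000 + 0.25·0.7000) ≈ 0.5270
After 'absent': P(species A) = 0.35·0.5270 / (0.35·0.5270 + 0.75·0.4730) ≈ 0.3421
After 'absent': P(species A) = 0.35·0.3421 / (0.35·0.3421 + 0.75·0.6579) ≈ 0.1953
After 'absent': P(species A) = 0.35·0.1953 / (0.35·0.1953 + 0.75·0.8047) ≈ 0.1017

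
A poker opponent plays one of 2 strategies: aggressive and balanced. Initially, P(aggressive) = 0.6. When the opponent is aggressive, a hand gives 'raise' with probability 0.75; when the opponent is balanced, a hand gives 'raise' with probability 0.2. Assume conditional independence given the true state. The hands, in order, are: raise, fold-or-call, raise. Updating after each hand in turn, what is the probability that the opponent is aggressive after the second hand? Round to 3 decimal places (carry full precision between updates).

0.637

Apply Bayes' rule sequentially, carrying P(aggressive) forward.
After 'raise': P(aggressive) = 0.75·0.6000 / (0.75·0.6000 + 0.2·0.4000) ≈ 0.8491
After 'fold-or-call': P(aggressive) = 0.25·0.8491 / (0.25·0.8491 + 0.8·0.1509) ≈ 0.6374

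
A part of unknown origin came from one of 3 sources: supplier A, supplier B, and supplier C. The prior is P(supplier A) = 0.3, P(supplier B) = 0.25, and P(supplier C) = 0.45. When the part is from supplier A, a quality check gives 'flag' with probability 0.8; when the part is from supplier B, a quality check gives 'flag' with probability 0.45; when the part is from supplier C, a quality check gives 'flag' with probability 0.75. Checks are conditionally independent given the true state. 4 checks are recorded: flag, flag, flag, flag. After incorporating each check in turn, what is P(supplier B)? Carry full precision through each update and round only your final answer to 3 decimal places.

0.037

After 'flag': normaliser = 0.8·0.3000 + 0.45·0.2500 + 0.75·0.4500; P(supplier A) ≈ 0.3478, P(supplier B) ≈ 0.1630, P(supplier C) ≈ 0.4891
After 'flag': normaliser = 0.8·0.3478 + 0.45·0.1630 + 0.75·0.4891; P(supplier A) ≈ 0.3873, P(supplier B) ≈ 0.1021, P(supplier C) ≈ 0.5106
After 'flag': normaliser = 0.8·0.3873 + 0.45·0.1021 + 0.75·0.5106; P(supplier A) ≈ 0.4194, P(supplier B) ≈ 0.0622, P(supplier C) ≈ 0.5184
After 'flag': normaliser = 0.8·0.4194 + 0.45·0.0622 + 0.75·0.5184; P(supplier A) ≈ 0.4460, P(supplier B) ≈ 0.0372, P(supplier C) ≈ 0.5168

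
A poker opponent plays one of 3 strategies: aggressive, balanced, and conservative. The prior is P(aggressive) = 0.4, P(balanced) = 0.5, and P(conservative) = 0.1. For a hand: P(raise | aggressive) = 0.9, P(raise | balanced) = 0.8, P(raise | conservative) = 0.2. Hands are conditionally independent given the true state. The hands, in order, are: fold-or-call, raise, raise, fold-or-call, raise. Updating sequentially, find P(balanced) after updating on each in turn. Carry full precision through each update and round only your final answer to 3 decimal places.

0.749

After 'fold-or-call': normaliser = 0.1·0.4000 + 0.2·0.5000 + 0.8·0.1000; P(aggressive) ≈ 0.1818, P(balanced) ≈ 0.4545, P(conservative) ≈ 0.3636
After 'raise': normaliser = 0.9·0.1818 + 0.8·0.4545 + 0.2·0.3636; P(aggressive) ≈ 0.2727, P(balanced) ≈ 0.6061, P(conservative) ≈ 0.1212
After 'raise': normaliser = 0.9·0.2727 + 0.8·0.6061 + 0.2·0.1212; P(aggressive) ≈ 0.3253, P(balanced) ≈ 0.6426, P(conservative) ≈ 0.0321
After 'fold-or-call': normaliser = 0.1·0.3253 + 0.2·0.6426 + 0.8·0.0321; P(aggressive) ≈ 0.1742, P(balanced) ≈ 0.6882, P(conservative) ≈ 0.1376
After 'raise': normaliser = 0.9·0.1742 + 0.8·0.6882 + 0.2·0.1376; P(aggressive) ≈ 0.2133, P(balanced) ≈ 0.7492, P(conservative) ≈ 0.0375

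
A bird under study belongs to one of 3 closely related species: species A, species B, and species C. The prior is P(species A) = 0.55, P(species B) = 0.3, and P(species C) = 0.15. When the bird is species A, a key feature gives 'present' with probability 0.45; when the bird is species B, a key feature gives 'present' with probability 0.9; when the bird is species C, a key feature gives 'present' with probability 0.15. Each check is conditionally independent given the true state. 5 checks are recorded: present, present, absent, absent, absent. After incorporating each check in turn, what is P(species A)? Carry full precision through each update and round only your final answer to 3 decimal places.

0.889

After 'present': normaliser = 0.45·0.5500 + 0.9·0.3000 + 0.15·0.1500; P(species A) ≈ 0.4583, P(species B) ≈ 0.5000, P(species C) ≈ 0.0417
After 'present': normaliser = 0.45·0.4583 + 0.9·0.5000 + 0.15·0.0417; P(species A) ≈ 0.3113, P(species B) ≈ 0.6792, P(species C) ≈ 0.0094
After 'absent': normaliser = 0.55·0.3113 + 0.1·0.6792 + 0.85·0.0094; P(species A) ≈ 0.6927, P(species B) ≈ 0.2748, P(species C) ≈ 0.0324
After 'absent': normaliser = 0.55·0.6927 + 0.1·0.2748 + 0.85·0.0324; P(species A) ≈ 0.8737, P(species B) ≈ 0.0630, P(species C) ≈ 0.0632
After 'absent': normaliser = 0.55·0.8737 + 0.1·0.0630 + 0.85·0.0632; P(species A) ≈ 0.8889, P(species B) ≈ 0.0117, P(species C) ≈ 0.0994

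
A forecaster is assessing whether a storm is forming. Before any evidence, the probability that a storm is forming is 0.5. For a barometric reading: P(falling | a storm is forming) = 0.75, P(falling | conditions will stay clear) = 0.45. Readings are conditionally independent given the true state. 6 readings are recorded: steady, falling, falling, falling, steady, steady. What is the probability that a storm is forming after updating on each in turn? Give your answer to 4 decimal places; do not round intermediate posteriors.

0.3030

After 'steady': P(storm) = 0.25·0.5000 / (0.25·0.5000 + 0.55·0.5000) ≈ 0.3125
After 'falling': P(storm) = 0.75·0.3125 / (0.75·0.3125 + 0.45·0.6875) ≈ 0.4310
After 'falling': P(storm) = 0.75·0.4310 / (0.75·0.4310 + 0.45·0.5690) ≈ 0.5580
After 'falling': P(storm) = 0.75·0.5580 / (0.75·0.5580 + 0.45·0.4420) ≈ 0.6779
After 'steady': P(storm) = 0.25·0.6779 / (0.25·0.6779 + 0.55·0.3221) ≈ 0.4889
After 'steady': P(storm) = 0.25·0.4889 / (0.25·0.4889 + 0.55·0.5111) ≈ 0.3030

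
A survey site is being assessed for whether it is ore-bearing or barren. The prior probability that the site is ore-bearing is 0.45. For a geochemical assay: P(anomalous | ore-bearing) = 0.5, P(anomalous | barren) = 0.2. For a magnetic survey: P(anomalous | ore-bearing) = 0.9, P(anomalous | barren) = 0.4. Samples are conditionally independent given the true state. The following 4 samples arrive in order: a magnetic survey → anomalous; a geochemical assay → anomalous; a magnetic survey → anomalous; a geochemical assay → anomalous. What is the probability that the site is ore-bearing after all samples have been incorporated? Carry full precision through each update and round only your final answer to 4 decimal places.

Each posterior becomes the prior for the next update.
After a magnetic survey='anomalous': P(ore) = 0.9·0.4500 / (0.9·0.4500 + 0.4·0.5500) ≈ 0.6480
After a geochemical assay='anomalous': P(ore) = 0.5·0.6480 / (0.5·0.6480 + 0.2·0.3520) ≈ 0.8215
After a magnetic survey='anomalous': P(ore) = 0.9·0.8215 / (0.9·0.8215 + 0.4·0.1785) ≈ 0.9119
After a geochemical assay='anomalous': P(ore) = 0.5·0.9119 / (0.5·0.9119 + 0.2·0.0881) ≈ 0.9628

0.9628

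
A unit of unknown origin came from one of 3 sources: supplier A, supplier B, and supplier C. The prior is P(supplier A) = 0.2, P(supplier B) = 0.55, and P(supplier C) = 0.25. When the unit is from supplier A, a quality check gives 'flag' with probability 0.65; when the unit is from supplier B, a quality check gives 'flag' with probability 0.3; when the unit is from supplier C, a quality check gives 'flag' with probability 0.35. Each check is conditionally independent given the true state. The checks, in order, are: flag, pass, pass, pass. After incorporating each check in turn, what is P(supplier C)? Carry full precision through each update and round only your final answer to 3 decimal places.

After 'flag': normaliser = 0.65·0.2000 + 0.3·0.5500 + 0.35·0.2500; P(supplier A) ≈ 0.3399, P(supplier B) ≈ 0.4314, P(supplier C) ≈ 0.2288
After 'pass': normaliser = 0.35·0.3399 + 0.7·0.4314 + 0.65·0.2288; P(supplier A) ≈ 0.2088, P(supplier B) ≈ 0.5301, P(supplier C) ≈ 0.2610
After 'pass': normaliser = 0.35·0.2088 + 0.7·0.5301 + 0.65·0.2610; P(supplier A) ≈ 0.1191, P(supplier B) ≈ 0.6045, P(supplier C) ≈ 0.2764
After 'pass': normaliser = 0.35·0.1191 + 0.7·0.6045 + 0.65·0.2764; P(supplier A) ≈ 0.0647, P(supplier B) ≈ 0.6566, P(supplier C) ≈ 0.2788

0.279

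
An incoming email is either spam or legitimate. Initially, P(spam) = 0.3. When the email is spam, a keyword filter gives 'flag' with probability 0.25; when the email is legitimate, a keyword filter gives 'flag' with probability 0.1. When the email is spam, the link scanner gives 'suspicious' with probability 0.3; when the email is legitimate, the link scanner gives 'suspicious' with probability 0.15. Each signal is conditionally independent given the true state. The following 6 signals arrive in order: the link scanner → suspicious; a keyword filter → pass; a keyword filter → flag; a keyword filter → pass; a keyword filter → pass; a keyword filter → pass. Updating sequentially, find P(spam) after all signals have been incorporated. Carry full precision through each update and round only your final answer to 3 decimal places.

After the link scanner='suspicious': P(spam) = 0.3·0.3000 / (0.3·0.3000 + 0.15·0.7000) ≈ 0.4615
After a keyword filter='pass': P(spam) = 0.75·0.4615 / (0.75·0.4615 + 0.9·0.5385) ≈ 0.4167
After a keyword filter='flag': P(spam) = 0.25·0.4167 / (0.25·0.4167 + 0.1·0.5833) ≈ 0.6410
After a keyword filter='pass': P(spam) = 0.75·0.6410 / (0.75·0.6410 + 0.9·0.3590) ≈ 0.5981
After a keyword filter='pass': P(spam) = 0.75·0.5981 / (0.75·0.5981 + 0.9·0.4019) ≈ 0.5536
After a keyword filter='pass': P(spam) = 0.75·0.5536 / (0.75·0.5536 + 0.9·0.4464) ≈ 0.5082

0.508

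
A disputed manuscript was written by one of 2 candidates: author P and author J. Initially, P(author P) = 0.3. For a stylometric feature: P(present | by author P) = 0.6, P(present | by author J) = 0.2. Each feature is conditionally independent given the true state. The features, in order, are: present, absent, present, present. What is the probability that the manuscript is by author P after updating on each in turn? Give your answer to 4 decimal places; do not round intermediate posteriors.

0.8526

After 'present': P(author P) = 0.6·0.3000 / (0.6·0.3000 + 0.2·0.7000) ≈ 0.5625
After 'absent': P(author P) = 0.4·0.5625 / (0.4·0.5625 + 0.8·0.4375) ≈ 0.3913
After 'present': P(author P) = 0.6·0.3913 / (0.6·0.3913 + 0.2·0.6087) ≈ 0.6585
After 'present': P(author P) = 0.6·0.6585 / (0.6·0.6585 + 0.2·0.3415) ≈ 0.8526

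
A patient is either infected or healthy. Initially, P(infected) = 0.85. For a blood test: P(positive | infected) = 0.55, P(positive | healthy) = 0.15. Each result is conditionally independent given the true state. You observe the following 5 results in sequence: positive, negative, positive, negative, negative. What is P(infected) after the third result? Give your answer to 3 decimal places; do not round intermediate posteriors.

0.976

After 'positive': P(infected) = 0.55·0.8500 / (0.55·0.8500 + 0.15·0.1500) ≈ 0.9541
After 'negative': P(infected) = 0.45·0.9541 / (0.45·0.9541 + 0.85·0.0459) ≈ 0.9167
After 'positive': P(infected) = 0.55·0.9167 / (0.55·0.9167 + 0.15·0.0833) ≈ 0.9758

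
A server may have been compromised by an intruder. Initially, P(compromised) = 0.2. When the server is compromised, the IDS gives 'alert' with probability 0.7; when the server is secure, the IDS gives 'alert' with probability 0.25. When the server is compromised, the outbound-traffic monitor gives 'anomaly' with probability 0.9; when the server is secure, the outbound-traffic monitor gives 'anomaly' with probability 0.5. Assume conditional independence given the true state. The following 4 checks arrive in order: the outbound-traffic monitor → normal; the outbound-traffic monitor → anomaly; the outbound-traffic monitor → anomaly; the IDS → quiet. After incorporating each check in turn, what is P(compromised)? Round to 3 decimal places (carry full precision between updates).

0.061

After the outbound-traffic monitor='normal': P(compromised) = 0.1·0.2000 / (0.1·0.2000 + 0.5·0.8000) ≈ 0.0476
After the outbound-traffic monitor='anomaly': P(compromised) = 0.9·0.0476 / (0.9·0.0476 + 0.5·0.9524) ≈ 0.0826
After the outbound-traffic monitor='anomaly': P(compromised) = 0.9·0.0826 / (0.9·0.0826 + 0.5·0.9174) ≈ 0.1394
After the IDS='quiet': P(compromised) = 0.3·0.1394 / (0.3·0.1394 + 0.75·0.8606) ≈ 0.0609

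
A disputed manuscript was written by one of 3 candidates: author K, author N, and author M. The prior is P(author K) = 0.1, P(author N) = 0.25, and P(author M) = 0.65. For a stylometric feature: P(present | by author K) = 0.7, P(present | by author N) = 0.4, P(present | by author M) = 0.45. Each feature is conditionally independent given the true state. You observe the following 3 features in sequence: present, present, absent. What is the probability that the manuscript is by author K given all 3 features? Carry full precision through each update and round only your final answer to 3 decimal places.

Apply Bayes' rule sequentially, carrying P(author K) forward.
After 'present': normaliser = 0.7·0.1000 + 0.4·0.2500 + 0.45·0.6500; P(author K) ≈ 0.1514, P(author N) ≈ 0.2162, P(author M) ≈ 0.6324
After 'present': normaliser = 0.7·0.1514 + 0.4·0.2162 + 0.45·0.6324; P(author K) ≈ 0.2221, P(author N) ≈ 0.1813, P(author M) ≈ 0.5966
After 'absent': normaliser = 0.3·0.2221 + 0.6·0.1813 + 0.55·0.5966; P(author K) ≈ 0.1323, P(author N) ≈ 0.2160, P(author M) ≈ 0.6516

0.132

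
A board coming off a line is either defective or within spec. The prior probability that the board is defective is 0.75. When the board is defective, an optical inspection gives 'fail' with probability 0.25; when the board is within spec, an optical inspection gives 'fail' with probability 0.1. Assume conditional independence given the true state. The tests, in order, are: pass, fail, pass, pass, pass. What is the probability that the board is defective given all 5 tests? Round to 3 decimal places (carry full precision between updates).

0.783

Each posterior becomes the prior for the next update.
After 'pass': P(defective) = 0.75·0.7500 / (0.75·0.7500 + 0.9·0.2500) ≈ 0.7143
After 'fail': P(defective) = 0.25·0.7143 / (0.25·0.7143 + 0.1·0.2857) ≈ 0.8621
After 'pass': P(defective) = 0.75·0.8621 / (0.75·0.8621 + 0.9·0.1379) ≈ 0.8389
After 'pass': P(defective) = 0.75·0.8389 / (0.75·0.8389 + 0.9·0.1611) ≈ 0.8127
After 'pass': P(defective) = 0.75·0.8127 / (0.75·0.8127 + 0.9·0.1873) ≈ 0.7834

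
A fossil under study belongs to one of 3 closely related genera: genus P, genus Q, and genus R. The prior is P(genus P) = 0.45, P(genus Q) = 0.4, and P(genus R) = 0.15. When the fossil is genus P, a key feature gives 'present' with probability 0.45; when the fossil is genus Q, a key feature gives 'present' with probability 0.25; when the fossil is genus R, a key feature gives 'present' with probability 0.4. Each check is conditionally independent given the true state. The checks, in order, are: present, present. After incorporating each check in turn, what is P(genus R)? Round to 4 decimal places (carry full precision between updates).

0.1713

After 'present': normaliser = 0.45·0.4500 + 0.25·0.4000 + 0.4·0.1500; P(genus P) ≈ 0.5586, P(genus Q) ≈ 0.2759, P(genus R) ≈ 0.1655
After 'present': normaliser = 0.45·0.5586 + 0.25·0.2759 + 0.4·0.1655; P(genus P) ≈ 0.6503, P(genus Q) ≈ 0.1784, P(genus R) ≈ 0.1713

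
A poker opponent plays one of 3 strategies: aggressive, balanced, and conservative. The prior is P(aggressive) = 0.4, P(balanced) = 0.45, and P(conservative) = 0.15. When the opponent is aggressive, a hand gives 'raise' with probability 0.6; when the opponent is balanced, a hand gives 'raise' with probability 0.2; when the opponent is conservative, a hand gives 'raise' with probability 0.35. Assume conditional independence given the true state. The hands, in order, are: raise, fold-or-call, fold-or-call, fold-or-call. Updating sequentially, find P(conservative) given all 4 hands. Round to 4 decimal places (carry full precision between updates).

0.1901

Apply Bayes' rule sequentially, carrying P(conservative) forward.
After 'raise': normaliser = 0.6·0.4000 + 0.2·0.4500 + 0.35·0.1500; P(aggressive) ≈ 0.6275, P(balanced) ≈ 0.2353, P(conservative) ≈ 0.1373
After 'fold-or-call': normaliser = 0.4·0.6275 + 0.8·0.2353 + 0.65·0.1373; P(aggressive) ≈ 0.4750, P(balanced) ≈ 0.3562, P(conservative) ≈ 0.1688
After 'fold-or-call': normaliser = 0.4·0.4750 + 0.8·0.3562 + 0.65·0.1688; P(aggressive) ≈ 0.3249, P(balanced) ≈ 0.4874, P(conservative) ≈ 0.1877
After 'fold-or-call': normaliser = 0.4·0.3249 + 0.8·0.4874 + 0.65·0.1877; P(aggressive) ≈ 0.2025, P(balanced) ≈ 0.6075, P(conservative) ≈ 0.1901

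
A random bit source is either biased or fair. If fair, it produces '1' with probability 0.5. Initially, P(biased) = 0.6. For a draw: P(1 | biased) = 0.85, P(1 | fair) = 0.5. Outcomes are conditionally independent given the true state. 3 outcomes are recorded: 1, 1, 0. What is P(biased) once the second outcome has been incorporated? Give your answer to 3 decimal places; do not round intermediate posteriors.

0.813

After '1': P(biased) = 0.85·0.6000 / (0.85·0.6000 + 0.5·0.4000) ≈ 0.7183
After '1': P(biased) = 0.85·0.7183 / (0.85·0.7183 + 0.5·0.2817) ≈ 0.8126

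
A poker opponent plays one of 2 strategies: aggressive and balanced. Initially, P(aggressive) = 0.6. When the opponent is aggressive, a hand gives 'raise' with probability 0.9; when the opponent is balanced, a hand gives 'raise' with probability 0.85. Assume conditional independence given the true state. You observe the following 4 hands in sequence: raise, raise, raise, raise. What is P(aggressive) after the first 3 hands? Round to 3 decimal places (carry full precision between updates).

After 'raise': P(aggressive) = 0.9·0.6000 / (0.9·0.6000 + 0.85·0.4000) ≈ 0.6136
After 'raise': P(aggressive) = 0.9·0.6136 / (0.9·0.6136 + 0.85·0.3864) ≈ 0.6271
After 'raise': P(aggressive) = 0.9·0.6271 / (0.9·0.6271 + 0.85·0.3729) ≈ 0.6404

0.640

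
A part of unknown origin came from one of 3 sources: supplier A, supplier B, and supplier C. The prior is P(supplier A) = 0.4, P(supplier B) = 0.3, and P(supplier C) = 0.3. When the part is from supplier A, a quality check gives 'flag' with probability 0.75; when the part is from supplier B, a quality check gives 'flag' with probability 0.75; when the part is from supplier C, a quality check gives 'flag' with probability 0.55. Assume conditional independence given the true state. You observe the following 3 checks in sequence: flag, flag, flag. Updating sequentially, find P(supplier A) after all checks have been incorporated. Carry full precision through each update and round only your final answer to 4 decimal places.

After 'flag': normaliser = 0.75·0.4000 + 0.75·0.3000 + 0.55·0.3000; P(supplier A) ≈ 0.4348, P(supplier B) ≈ 0.3261, P(supplier C) ≈ 0.2391
After 'flag': normaliser = 0.75·0.4348 + 0.75·0.3261 + 0.55·0.2391; P(supplier A) ≈ 0.4644, P(supplier B) ≈ 0.3483, P(supplier C) ≈ 0.1873
After 'flag': normaliser = 0.75·0.4644 + 0.75·0.3483 + 0.55·0.1873; P(supplier A) ≈ 0.4888, P(supplier B) ≈ 0.3666, P(supplier C) ≈ 0.1446

0.4888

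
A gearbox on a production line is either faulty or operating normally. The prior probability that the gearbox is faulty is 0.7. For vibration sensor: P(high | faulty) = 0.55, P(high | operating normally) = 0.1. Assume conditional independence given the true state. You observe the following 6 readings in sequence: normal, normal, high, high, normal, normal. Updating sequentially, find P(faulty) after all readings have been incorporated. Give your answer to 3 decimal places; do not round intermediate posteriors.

0.815

After 'normal': P(faulty) = 0.45·0.7000 / (0.45·0.7000 + 0.9·0.3000) ≈ 0.5385
After 'normal': P(faulty) = 0.45·0.5385 / (0.45·0.5385 + 0.9·0.4615) ≈ 0.3684
After 'high': P(faulty) = 0.55·0.3684 / (0.55·0.3684 + 0.1·0.6316) ≈ 0.7624
After 'high': P(faulty) = 0.55·0.7624 / (0.55·0.7624 + 0.1·0.2376) ≈ 0.9464
After 'normal': P(faulty) = 0.45·0.9464 / (0.45·0.9464 + 0.9·0.0536) ≈ 0.8982
After 'normal': P(faulty) = 0.45·0.8982 / (0.45·0.8982 + 0.9·0.1018) ≈ 0.8152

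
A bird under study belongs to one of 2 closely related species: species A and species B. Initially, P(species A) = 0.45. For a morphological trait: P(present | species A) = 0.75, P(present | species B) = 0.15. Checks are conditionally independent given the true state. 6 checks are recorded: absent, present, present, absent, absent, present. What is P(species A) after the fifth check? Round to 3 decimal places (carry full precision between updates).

After 'absent': P(species A) = 0.25·0.4500 / (0.25·0.4500 + 0.85·0.5500) ≈ 0.1940
After 'present': P(species A) = 0.75·0.1940 / (0.75·0.1940 + 0.15·0.8060) ≈ 0.5461
After 'present': P(species A) = 0.75·0.5461 / (0.75·0.5461 + 0.15·0.4539) ≈ 0.8575
After 'absent': P(species A) = 0.25·0.8575 / (0.25·0.8575 + 0.85·0.1425) ≈ 0.6389
After 'absent': P(species A) = 0.25·0.6389 / (0.25·0.6389 + 0.85·0.3611) ≈ 0.3423

0.342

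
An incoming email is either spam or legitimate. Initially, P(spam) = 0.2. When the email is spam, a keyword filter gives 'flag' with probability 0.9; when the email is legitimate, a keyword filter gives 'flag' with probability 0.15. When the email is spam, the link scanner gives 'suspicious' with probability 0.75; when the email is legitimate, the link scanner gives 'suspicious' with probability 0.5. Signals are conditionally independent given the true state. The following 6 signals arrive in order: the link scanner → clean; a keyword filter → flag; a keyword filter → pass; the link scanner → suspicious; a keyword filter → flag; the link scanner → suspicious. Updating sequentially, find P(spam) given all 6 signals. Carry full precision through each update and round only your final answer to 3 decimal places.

After the link scanner='clean': P(spam) = 0.25·0.2000 / (0.25·0.2000 + 0.5·0.8000) ≈ 0.1111
After a keyword filter='flag': P(spam) = 0.9·0.1111 / (0.9·0.1111 + 0.15·0.8889) ≈ 0.4286
After a keyword filter='pass': P(spam) = 0.1·0.4286 / (0.1·0.4286 + 0.85·0.5714) ≈ 0.0811
After the link scanner='suspicious': P(spam) = 0.75·0.0811 / (0.75·0.0811 + 0.5·0.9189) ≈ 0.1169
After a keyword filter='flag': P(spam) = 0.9·0.1169 / (0.9·0.1169 + 0.15·0.8831) ≈ 0.4426
After the link scanner='suspicious': P(spam) = 0.75·0.4426 / (0.75·0.4426 + 0.5·0.5574) ≈ 0.5436

0.544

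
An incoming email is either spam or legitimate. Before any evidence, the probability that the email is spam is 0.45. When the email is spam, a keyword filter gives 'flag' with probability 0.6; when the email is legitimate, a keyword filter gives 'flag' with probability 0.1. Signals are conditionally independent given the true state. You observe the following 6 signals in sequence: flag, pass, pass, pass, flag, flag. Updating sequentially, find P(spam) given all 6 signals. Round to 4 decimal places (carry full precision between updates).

0.9394

After 'flag': P(spam) = 0.6·0.4500 / (0.6·0.4500 + 0.1·0.5500) ≈ 0.8308
After 'pass': P(spam) = 0.4·0.8308 / (0.4·0.8308 + 0.9·0.1692) ≈ 0.6857
After 'pass': P(spam) = 0.4·0.6857 / (0.4·0.6857 + 0.9·0.3143) ≈ 0.4923
After 'pass': P(spam) = 0.4·0.4923 / (0.4·0.4923 + 0.9·0.5077) ≈ 0.3012
After 'flag': P(spam) = 0.6·0.3012 / (0.6·0.3012 + 0.1·0.6988) ≈ 0.7211
After 'flag': P(spam) = 0.6·0.7211 / (0.6·0.7211 + 0.1·0.2789) ≈ 0.9394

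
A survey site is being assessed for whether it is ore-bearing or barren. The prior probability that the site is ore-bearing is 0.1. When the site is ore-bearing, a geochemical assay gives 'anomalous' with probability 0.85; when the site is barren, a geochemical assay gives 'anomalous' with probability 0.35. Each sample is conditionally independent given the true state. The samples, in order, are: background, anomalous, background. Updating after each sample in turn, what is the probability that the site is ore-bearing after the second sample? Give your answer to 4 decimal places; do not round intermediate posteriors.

0.0586

After 'background': P(ore) = 0.15·0.1000 / (0.15·0.1000 + 0.65·0.9000) ≈ 0.0250
After 'anomalous': P(ore) = 0.85·0.0250 / (0.85·0.0250 + 0.35·0.9750) ≈ 0.0586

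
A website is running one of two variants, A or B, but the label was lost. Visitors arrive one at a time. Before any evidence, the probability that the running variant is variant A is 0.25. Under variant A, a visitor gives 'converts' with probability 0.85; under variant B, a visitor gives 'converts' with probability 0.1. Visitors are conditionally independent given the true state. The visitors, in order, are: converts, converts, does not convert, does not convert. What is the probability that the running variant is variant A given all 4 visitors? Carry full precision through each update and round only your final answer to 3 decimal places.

0.401

Apply Bayes' rule sequentially, carrying P(A) forward.
After 'converts': P(A) = 0.85·0.2500 / (0.85·0.2500 + 0.1·0.7500) ≈ 0.7391
After 'converts': P(A) = 0.85·0.7391 / (0.85·0.7391 + 0.1·0.2609) ≈ 0.9601
After 'does not convert': P(A) = 0.15·0.9601 / (0.15·0.9601 + 0.9·0.0399) ≈ 0.8006
After 'does not convert': P(A) = 0.15·0.8006 / (0.15·0.8006 + 0.9·0.1994) ≈ 0.4008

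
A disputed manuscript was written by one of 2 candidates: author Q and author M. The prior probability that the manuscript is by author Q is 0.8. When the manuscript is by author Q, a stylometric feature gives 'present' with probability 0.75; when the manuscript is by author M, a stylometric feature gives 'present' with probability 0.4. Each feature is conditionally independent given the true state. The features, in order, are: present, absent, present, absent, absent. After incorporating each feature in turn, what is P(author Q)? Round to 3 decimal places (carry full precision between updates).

0.504

After 'present': P(author Q) = 0.75·0.8000 / (0.75·0.8000 + 0.4·0.2000) ≈ 0.8824
After 'absent': P(author Q) = 0.25·0.8824 / (0.25·0.8824 + 0.6·0.1176) ≈ 0.7576
After 'present': P(author Q) = 0.75·0.7576 / (0.75·0.7576 + 0.4·0.2424) ≈ 0.8542
After 'absent': P(author Q) = 0.25·0.8542 / (0.25·0.8542 + 0.6·0.1458) ≈ 0.7094
After 'absent': P(author Q) = 0.25·0.7094 / (0.25·0.7094 + 0.6·0.2906) ≈ 0.5043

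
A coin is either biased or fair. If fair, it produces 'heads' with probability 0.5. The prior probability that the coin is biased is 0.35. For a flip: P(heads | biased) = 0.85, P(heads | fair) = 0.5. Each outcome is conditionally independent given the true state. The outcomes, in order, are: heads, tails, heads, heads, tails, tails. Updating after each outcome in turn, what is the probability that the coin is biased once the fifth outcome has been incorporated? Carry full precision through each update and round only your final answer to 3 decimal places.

0.192

Apply Bayes' rule sequentially, carrying P(biased) forward.
After 'heads': P(biased) = 0.85·0.3500 / (0.85·0.3500 + 0.5·0.6500) ≈ 0.4779
After 'tails': P(biased) = 0.15·0.4779 / (0.15·0.4779 + 0.5·0.5221) ≈ 0.2154
After 'heads': P(biased) = 0.85·0.2154 / (0.85·0.2154 + 0.5·0.7846) ≈ 0.3183
After 'heads': P(biased) = 0.85·0.3183 / (0.85·0.3183 + 0.5·0.6817) ≈ 0.4425
After 'tails': P(biased) = 0.15·0.4425 / (0.15·0.4425 + 0.5·0.5575) ≈ 0.1923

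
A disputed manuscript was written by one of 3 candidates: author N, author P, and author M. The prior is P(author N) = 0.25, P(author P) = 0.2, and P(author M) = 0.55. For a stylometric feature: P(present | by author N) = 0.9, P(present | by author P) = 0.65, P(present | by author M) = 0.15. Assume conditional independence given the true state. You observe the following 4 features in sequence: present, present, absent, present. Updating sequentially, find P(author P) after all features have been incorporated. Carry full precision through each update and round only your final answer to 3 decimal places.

Apply Bayes' rule sequentially, carrying P(author P) forward.
After 'present': normaliser = 0.9·0.2500 + 0.65·0.2000 + 0.15·0.5500; P(author N) ≈ 0.5143, P(author P) ≈ 0.2971, P(author M) ≈ 0.1886
After 'present': normaliser = 0.9·0.5143 + 0.65·0.2971 + 0.15·0.1886; P(author N) ≈ 0.6764, P(author P) ≈ 0.2823, P(author M) ≈ 0.0413
After 'absent': normaliser = 0.1·0.6764 + 0.35·0.2823 + 0.85·0.0413; P(author N) ≈ 0.3356, P(author P) ≈ 0.4901, P(author M) ≈ 0.1743
After 'present': normaliser = 0.9·0.3356 + 0.65·0.4901 + 0.15·0.1743; P(author N) ≈ 0.4670, P(author P) ≈ 0.4926, P(author M) ≈ 0.0404

0.493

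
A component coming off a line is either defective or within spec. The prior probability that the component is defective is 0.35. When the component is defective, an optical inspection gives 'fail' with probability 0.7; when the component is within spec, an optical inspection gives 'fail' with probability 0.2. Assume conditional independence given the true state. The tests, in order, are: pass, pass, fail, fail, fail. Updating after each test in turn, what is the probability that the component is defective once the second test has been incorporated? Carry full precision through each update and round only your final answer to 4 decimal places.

After 'pass': P(defective) = 0.3·0.3500 / (0.3·0.3500 + 0.8·0.6500) ≈ 0.1680
After 'pass': P(defective) = 0.3·0.1680 / (0.3·0.1680 + 0.8·0.8320) ≈ 0.0704

0.0704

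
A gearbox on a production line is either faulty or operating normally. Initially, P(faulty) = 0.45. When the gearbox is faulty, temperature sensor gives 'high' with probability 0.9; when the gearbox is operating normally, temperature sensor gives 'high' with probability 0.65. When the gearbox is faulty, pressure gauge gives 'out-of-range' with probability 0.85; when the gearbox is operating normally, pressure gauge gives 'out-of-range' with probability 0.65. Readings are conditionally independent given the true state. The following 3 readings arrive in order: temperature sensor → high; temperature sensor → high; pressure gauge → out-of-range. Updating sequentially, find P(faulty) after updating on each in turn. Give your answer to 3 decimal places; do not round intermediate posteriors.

0.672

After temperature sensor='high': P(faulty) = 0.9·0.4500 / (0.9·0.4500 + 0.65·0.5500) ≈ 0.5311
After temperature sensor='high': P(faulty) = 0.9·0.5311 / (0.9·0.5311 + 0.65·0.4689) ≈ 0.6107
After pressure gauge='out-of-range': P(faulty) = 0.85·0.6107 / (0.85·0.6107 + 0.65·0.3893) ≈ 0.6723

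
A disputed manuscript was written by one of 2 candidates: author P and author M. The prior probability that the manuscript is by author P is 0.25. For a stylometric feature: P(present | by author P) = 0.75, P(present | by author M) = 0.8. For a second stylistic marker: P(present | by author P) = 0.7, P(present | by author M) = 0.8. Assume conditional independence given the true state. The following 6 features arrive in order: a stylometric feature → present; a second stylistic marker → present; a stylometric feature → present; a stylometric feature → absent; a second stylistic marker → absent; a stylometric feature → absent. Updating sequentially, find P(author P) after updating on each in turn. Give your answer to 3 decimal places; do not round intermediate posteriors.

After a stylometric feature='present': P(author P) = 0.75·0.2500 / (0.75·0.2500 + 0.8·0.7500) ≈ 0.2381
After a second stylistic marker='present': P(author P) = 0.7·0.2381 / (0.7·0.2381 + 0.8·0.7619) ≈ 0.2147
After a stylometric feature='present': P(author P) = 0.75·0.2147 / (0.75·0.2147 + 0.8·0.7853) ≈ 0.2040
After a stylometric feature='absent': P(author P) = 0.25·0.2040 / (0.25·0.2040 + 0.2·0.7960) ≈ 0.2427
After a second stylistic marker='absent': P(author P) = 0.3·0.2427 / (0.3·0.2427 + 0.2·0.7573) ≈ 0.3246
After a stylometric feature='absent': P(author P) = 0.25·0.3246 / (0.25·0.3246 + 0.2·0.6754) ≈ 0.3753

0.375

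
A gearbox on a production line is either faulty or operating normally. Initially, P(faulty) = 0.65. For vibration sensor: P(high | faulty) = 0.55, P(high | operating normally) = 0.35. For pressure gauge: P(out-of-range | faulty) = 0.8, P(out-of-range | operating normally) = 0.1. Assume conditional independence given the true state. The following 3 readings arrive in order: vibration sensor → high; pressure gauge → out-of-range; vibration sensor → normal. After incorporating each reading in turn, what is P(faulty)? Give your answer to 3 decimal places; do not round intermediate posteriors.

After vibration sensor='high': P(faulty) = 0.55·0.6500 / (0.55·0.6500 + 0.35·0.3500) ≈ 0.7448
After pressure gauge='out-of-range': P(faulty) = 0.8·0.7448 / (0.8·0.7448 + 0.1·0.2552) ≈ 0.9589
After vibration sensor='normal': P(faulty) = 0.45·0.9589 / (0.45·0.9589 + 0.65·0.0411) ≈ 0.9417

0.942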